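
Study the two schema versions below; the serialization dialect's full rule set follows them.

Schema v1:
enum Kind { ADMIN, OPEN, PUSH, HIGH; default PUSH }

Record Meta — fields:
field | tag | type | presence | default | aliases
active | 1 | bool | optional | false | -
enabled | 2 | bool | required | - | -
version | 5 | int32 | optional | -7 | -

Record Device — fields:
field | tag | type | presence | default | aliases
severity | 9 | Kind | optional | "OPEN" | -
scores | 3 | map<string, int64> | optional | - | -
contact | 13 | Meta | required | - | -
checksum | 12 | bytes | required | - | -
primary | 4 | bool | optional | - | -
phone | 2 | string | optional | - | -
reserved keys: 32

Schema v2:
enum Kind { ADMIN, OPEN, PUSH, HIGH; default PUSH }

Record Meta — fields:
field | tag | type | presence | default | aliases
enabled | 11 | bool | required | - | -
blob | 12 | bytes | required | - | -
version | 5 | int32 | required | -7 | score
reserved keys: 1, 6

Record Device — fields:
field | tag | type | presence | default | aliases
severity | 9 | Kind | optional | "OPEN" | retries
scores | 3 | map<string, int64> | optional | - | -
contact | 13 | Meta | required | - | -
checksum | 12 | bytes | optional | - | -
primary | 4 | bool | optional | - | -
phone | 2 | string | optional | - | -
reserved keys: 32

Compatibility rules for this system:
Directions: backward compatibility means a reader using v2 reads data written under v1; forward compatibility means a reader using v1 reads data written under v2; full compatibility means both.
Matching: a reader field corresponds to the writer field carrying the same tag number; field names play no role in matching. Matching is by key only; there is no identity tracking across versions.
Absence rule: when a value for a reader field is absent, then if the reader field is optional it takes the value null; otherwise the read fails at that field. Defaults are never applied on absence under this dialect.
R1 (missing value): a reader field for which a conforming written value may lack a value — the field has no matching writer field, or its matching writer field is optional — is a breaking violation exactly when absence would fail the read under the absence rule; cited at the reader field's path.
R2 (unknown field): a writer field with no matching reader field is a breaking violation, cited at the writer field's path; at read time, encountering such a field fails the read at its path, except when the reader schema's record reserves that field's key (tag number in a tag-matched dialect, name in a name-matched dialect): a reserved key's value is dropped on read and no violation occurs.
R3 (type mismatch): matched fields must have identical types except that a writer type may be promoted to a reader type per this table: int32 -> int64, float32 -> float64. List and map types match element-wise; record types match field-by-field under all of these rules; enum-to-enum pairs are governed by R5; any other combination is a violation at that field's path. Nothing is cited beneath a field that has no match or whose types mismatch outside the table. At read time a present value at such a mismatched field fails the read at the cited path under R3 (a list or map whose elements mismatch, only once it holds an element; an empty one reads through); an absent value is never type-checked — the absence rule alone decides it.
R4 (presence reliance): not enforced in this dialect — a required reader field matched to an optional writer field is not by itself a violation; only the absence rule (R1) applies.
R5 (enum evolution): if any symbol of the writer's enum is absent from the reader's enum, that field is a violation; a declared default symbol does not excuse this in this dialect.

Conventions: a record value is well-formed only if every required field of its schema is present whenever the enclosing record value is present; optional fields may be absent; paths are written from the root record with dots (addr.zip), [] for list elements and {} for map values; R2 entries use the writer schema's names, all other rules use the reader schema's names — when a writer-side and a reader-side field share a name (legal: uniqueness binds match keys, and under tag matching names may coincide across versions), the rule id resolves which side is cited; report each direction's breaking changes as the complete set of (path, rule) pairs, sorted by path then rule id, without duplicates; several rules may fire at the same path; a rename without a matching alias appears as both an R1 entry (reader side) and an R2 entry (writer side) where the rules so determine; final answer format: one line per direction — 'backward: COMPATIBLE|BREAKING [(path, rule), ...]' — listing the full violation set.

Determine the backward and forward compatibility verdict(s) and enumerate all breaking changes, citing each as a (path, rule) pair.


arrows below run writer -> reader for Device
backward analysis of Device with v2 as reader and v1 as writer:
  severity: paired with writer severity (Kind -> Kind; writer optional)
  scores: paired with writer scores (map<string, int64> -> map<string, int64>; writer optional)
  contact: paired with writer contact (Meta -> Meta; writer required)
  checksum: paired with writer checksum (bytes -> bytes; writer required)
  primary: paired with writer primary (bool -> bool; writer optional)
  phone: paired with writer phone (string -> string; writer optional)
  contact.enabled: no writer-side match
  contact.blob: no writer-side match
  contact.version: paired with writer contact.version (int32 -> int32; writer optional)
  writer field contact.active has no reader counterpart
  writer field contact.enabled has no reader counterpart
  breaking: (contact.blob, R1)
  breaking: (contact.enabled, R1)
  breaking: (contact.enabled, R2)
  breaking: (contact.version, R1)
  backward on Device therefore BREAKING (4)
forward analysis of Device with v1 as reader and v2 as writer:
  severity: paired with writer severity (Kind -> Kind; writer optional)
  scores: paired with writer scores (map<string, int64> -> map<string, int64>; writer optional)
  contact: paired with writer contact (Meta -> Meta; writer required)
  checksum: paired with writer checksum (bytes -> bytes; writer optional)
  primary: paired with writer primary (bool -> bool; writer optional)
  phone: paired with writer phone (string -> string; writer optional)
  contact.active: no writer-side match
  contact.enabled: no writer-side match
  contact.version: paired with writer contact.version (int32 -> int32; writer required)
  writer field contact.enabled has no reader counterpart
  writer field contact.blob has no reader counterpart
  breaking: (checksum, R1)
  breaking: (contact.blob, R2)
  breaking: (contact.enabled, R1)
  breaking: (contact.enabled, R2)
  forward on Device therefore BREAKING (4)

backward: BREAKING [(contact.blob, R1), (contact.enabled, R1), (contact.enabled, R2), (contact.version, R1)]; forward: BREAKING [(checksum, R1), (contact.blob, R2), (contact.enabled, R1), (contact.enabled, R2)]


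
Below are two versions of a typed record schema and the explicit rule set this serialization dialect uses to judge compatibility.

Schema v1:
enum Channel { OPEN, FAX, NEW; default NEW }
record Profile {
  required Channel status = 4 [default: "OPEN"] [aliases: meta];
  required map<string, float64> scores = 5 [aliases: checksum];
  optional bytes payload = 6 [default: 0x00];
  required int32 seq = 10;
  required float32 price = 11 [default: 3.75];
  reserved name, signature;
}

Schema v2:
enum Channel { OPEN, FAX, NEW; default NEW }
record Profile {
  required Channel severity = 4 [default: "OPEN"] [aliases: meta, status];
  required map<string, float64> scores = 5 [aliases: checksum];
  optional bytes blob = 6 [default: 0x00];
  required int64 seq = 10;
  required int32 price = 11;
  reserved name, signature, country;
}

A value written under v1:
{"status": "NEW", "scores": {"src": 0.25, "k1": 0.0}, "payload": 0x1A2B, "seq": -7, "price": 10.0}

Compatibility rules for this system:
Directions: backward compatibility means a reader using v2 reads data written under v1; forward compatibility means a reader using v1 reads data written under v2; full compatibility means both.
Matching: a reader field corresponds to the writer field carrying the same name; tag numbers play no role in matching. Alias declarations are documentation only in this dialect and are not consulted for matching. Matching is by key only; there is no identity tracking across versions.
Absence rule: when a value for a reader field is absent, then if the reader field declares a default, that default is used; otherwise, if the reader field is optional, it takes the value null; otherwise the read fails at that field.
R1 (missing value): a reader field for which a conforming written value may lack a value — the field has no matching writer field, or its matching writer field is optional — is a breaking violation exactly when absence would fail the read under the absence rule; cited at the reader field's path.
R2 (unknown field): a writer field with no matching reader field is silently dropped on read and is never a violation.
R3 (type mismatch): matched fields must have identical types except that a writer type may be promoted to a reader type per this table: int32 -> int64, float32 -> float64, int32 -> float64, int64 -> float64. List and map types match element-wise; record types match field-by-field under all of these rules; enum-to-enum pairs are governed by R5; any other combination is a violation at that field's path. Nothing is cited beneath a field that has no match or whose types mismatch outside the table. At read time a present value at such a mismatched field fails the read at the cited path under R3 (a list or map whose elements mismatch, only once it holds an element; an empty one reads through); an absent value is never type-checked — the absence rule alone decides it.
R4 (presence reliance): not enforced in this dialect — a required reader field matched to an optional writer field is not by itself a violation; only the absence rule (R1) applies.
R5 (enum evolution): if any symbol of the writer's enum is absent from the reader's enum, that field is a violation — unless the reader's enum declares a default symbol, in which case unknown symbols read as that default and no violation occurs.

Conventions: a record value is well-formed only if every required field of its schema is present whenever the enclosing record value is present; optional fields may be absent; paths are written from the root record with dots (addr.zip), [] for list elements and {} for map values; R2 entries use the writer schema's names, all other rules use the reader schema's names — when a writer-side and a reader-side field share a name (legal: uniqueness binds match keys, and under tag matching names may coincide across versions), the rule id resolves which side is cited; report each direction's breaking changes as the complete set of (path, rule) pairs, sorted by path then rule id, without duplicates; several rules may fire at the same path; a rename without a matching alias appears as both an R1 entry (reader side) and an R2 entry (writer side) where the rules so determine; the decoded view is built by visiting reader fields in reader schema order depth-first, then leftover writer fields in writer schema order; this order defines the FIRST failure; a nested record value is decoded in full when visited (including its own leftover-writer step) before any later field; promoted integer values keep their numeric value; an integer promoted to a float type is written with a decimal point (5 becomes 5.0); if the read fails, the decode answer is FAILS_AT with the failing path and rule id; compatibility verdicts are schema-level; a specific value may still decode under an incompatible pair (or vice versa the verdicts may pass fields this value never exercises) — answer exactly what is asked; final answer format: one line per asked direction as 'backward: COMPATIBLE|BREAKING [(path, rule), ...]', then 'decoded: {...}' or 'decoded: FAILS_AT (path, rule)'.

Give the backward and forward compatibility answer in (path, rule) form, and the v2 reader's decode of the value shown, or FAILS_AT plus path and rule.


in Profile below, arrows point writer -> reader
checking backward for Profile: reader v2 against writer v1:
  severity has no writer counterpart
  scores: map<string, float64> -> map<string, float64>, writer required; from scores
  blob has no writer counterpart
  seq: int32 -> int64, writer required; from seq
  price: float32 -> int32, writer required; from price
  writer status: unknown to reader
  writer payload: unknown to reader
  rule R3 violated at price
  backward on Profile therefore BREAKING (1)
checking forward for Profile: reader v1 against writer v2:
  status has no writer counterpart
  scores: map<string, float64> -> map<string, float64>, writer required; from scores
  payload has no writer counterpart
  seq: int64 -> int32, writer required; from seq
  price: int32 -> float32, writer required; from price
  writer severity: unknown to reader
  writer blob: unknown to reader
  rule R3 violated at price
  rule R3 violated at seq
  forward on Profile therefore BREAKING (2)
decoding the Profile value with the v2 reader:
  severity := "OPEN" (absent -> default)
  scores := {"src": 0.25, "k1": 0.0}
  blob := 0x00 (absent -> default)
  seq := -7 (int32 -> int64)
  read fails at price under R3
  => FAILS_AT (price, R3)

backward: BREAKING [(price, R3)]; forward: BREAKING [(price, R3), (seq, R3)]; decoded: FAILS_AT (price, R3)


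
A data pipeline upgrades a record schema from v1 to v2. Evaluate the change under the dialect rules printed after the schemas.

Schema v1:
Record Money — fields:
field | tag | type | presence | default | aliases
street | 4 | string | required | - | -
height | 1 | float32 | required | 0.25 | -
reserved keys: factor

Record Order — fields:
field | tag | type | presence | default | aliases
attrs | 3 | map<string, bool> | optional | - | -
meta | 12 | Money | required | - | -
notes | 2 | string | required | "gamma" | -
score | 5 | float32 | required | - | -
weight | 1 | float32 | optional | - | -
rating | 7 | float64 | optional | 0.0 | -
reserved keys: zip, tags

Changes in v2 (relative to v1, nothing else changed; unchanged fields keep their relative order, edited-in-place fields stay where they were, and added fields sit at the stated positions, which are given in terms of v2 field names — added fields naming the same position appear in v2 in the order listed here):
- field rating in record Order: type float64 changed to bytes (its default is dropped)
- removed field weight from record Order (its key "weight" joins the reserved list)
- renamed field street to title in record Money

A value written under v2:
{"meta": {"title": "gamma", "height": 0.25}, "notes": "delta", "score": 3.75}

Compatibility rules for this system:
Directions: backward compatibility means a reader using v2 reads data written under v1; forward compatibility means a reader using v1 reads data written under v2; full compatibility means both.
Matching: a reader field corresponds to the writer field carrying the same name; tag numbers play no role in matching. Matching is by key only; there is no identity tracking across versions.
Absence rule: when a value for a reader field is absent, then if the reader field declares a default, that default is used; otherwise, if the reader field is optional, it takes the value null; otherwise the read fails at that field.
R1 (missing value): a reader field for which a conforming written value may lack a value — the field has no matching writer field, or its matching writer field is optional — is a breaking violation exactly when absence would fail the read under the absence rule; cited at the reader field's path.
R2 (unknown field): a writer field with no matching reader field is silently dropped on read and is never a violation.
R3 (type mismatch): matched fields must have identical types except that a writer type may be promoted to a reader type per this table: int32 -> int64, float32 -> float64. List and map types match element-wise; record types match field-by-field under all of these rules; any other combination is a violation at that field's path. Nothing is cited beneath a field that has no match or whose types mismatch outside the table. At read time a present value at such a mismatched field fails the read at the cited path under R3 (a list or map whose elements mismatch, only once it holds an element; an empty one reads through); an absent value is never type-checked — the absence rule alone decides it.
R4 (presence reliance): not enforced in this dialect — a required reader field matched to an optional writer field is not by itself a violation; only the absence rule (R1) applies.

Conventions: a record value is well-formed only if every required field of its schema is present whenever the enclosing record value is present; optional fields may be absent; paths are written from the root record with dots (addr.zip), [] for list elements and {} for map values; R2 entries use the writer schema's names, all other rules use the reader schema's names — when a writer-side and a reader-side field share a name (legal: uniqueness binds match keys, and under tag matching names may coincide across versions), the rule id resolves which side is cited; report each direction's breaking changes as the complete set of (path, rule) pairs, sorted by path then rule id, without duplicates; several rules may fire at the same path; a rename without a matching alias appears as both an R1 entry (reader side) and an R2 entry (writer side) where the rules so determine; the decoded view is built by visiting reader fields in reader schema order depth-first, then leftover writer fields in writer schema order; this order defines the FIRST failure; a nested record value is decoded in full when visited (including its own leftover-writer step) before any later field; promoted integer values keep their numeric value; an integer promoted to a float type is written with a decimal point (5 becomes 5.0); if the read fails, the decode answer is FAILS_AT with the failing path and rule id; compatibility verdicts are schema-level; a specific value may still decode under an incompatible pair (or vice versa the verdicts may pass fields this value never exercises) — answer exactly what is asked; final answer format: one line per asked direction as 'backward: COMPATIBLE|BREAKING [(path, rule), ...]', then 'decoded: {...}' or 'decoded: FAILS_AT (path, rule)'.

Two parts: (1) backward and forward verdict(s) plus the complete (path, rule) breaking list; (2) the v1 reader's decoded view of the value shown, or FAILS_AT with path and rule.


in Order below, arrows point writer -> reader
checking backward for Order: reader v2 against writer v1:
  writer optional, map<string, bool> -> map<string, bool>: reader attrs maps from writer attrs
  writer required, Money -> Money: reader meta maps from writer meta
  writer required, string -> string: reader notes maps from writer notes
  writer required, float32 -> float32: reader score maps from writer score
  writer optional, float64 -> bytes: reader rating maps from writer rating
  writer field weight has no reader counterpart
  meta.title: no writer-side match
  writer required, float32 -> float32: reader meta.height maps from writer meta.height
  writer field meta.street has no reader counterpart
  rule R1 violated at meta.title
  rule R3 violated at rating
  => backward: BREAKING (2)
checking forward for Order: reader v1 against writer v2:
  writer optional, map<string, bool> -> map<string, bool>: reader attrs maps from writer attrs
  writer required, Money -> Money: reader meta maps from writer meta
  writer required, string -> string: reader notes maps from writer notes
  writer required, float32 -> float32: reader score maps from writer score
  weight: no writer-side match
  writer optional, bytes -> float64: reader rating maps from writer rating
  meta.street: no writer-side match
  writer required, float32 -> float32: reader meta.height maps from writer meta.height
  writer field meta.title has no reader counterpart
  rule R1 violated at meta.street
  rule R3 violated at rating
  => forward: BREAKING (2)
decoding the Order value with the v1 reader:
  attrs := null (not supplied -> null)
  read fails at meta.street under R1 (no fill)
  => FAILS_AT (meta.street, R1)

backward: BREAKING [(meta.title, R1), (rating, R3)]; forward: BREAKING [(meta.street, R1), (rating, R3)]; decoded: FAILS_AT (meta.street, R1)


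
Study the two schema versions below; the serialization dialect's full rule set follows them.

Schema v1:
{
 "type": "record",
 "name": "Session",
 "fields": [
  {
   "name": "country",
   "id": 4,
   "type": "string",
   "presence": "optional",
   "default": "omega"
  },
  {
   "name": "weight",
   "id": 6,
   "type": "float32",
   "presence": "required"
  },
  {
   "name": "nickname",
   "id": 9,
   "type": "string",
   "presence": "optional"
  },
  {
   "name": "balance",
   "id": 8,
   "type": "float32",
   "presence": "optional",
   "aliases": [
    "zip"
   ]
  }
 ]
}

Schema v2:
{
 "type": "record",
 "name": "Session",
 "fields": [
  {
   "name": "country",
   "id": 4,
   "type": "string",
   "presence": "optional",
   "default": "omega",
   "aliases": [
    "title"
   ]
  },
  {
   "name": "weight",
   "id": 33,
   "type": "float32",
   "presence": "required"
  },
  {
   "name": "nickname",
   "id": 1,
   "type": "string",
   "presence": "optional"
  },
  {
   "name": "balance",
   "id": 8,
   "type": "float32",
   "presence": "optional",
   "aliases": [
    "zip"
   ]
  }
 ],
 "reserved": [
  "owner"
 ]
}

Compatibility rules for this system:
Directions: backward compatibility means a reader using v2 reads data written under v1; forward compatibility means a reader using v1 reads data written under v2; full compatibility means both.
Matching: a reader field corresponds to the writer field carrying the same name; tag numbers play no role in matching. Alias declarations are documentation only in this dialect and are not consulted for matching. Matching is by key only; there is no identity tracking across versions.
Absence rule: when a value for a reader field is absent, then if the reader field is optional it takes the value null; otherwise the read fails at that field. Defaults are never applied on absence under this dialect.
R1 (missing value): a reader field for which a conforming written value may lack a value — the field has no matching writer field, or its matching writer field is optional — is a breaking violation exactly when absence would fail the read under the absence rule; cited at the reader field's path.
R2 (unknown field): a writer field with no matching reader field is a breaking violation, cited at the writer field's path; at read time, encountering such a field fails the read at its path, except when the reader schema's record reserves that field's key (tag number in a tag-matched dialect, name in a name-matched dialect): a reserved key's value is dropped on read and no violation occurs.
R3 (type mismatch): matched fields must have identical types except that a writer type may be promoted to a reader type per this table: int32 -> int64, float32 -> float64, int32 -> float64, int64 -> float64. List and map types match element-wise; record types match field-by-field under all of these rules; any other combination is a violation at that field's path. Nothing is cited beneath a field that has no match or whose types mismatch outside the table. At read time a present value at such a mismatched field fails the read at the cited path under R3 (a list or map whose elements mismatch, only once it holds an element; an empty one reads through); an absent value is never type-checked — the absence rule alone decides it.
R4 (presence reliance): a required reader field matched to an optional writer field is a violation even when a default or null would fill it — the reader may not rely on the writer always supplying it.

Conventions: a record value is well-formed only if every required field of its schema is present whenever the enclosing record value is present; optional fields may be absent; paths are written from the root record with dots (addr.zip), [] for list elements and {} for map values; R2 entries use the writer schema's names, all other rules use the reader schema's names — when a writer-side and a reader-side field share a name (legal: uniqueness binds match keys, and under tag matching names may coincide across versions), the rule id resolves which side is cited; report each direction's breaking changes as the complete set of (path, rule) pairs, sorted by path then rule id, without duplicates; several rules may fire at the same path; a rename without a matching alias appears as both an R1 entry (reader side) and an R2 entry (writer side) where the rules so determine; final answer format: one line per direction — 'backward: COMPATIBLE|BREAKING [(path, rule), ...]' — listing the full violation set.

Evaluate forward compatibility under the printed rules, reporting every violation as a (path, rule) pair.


in Session below, arrows point writer -> reader
forward for Session (reader v1, writer v2):
  country: string -> string, writer optional; from country
  weight: float32 -> float32, writer required; from weight
  nickname: string -> string, writer optional; from nickname
  balance: float32 -> float32, writer optional; from balance
  => forward: COMPATIBLE
the rest of the Session diff is inert for this question:
  field weight in record Session: tag 6 changed to 33 -> inert for the asked Session verdict: nothing fires
  field nickname in record Session: tag 9 changed to 1 -> inert for the asked Session verdict: nothing fires

forward: COMPATIBLE []


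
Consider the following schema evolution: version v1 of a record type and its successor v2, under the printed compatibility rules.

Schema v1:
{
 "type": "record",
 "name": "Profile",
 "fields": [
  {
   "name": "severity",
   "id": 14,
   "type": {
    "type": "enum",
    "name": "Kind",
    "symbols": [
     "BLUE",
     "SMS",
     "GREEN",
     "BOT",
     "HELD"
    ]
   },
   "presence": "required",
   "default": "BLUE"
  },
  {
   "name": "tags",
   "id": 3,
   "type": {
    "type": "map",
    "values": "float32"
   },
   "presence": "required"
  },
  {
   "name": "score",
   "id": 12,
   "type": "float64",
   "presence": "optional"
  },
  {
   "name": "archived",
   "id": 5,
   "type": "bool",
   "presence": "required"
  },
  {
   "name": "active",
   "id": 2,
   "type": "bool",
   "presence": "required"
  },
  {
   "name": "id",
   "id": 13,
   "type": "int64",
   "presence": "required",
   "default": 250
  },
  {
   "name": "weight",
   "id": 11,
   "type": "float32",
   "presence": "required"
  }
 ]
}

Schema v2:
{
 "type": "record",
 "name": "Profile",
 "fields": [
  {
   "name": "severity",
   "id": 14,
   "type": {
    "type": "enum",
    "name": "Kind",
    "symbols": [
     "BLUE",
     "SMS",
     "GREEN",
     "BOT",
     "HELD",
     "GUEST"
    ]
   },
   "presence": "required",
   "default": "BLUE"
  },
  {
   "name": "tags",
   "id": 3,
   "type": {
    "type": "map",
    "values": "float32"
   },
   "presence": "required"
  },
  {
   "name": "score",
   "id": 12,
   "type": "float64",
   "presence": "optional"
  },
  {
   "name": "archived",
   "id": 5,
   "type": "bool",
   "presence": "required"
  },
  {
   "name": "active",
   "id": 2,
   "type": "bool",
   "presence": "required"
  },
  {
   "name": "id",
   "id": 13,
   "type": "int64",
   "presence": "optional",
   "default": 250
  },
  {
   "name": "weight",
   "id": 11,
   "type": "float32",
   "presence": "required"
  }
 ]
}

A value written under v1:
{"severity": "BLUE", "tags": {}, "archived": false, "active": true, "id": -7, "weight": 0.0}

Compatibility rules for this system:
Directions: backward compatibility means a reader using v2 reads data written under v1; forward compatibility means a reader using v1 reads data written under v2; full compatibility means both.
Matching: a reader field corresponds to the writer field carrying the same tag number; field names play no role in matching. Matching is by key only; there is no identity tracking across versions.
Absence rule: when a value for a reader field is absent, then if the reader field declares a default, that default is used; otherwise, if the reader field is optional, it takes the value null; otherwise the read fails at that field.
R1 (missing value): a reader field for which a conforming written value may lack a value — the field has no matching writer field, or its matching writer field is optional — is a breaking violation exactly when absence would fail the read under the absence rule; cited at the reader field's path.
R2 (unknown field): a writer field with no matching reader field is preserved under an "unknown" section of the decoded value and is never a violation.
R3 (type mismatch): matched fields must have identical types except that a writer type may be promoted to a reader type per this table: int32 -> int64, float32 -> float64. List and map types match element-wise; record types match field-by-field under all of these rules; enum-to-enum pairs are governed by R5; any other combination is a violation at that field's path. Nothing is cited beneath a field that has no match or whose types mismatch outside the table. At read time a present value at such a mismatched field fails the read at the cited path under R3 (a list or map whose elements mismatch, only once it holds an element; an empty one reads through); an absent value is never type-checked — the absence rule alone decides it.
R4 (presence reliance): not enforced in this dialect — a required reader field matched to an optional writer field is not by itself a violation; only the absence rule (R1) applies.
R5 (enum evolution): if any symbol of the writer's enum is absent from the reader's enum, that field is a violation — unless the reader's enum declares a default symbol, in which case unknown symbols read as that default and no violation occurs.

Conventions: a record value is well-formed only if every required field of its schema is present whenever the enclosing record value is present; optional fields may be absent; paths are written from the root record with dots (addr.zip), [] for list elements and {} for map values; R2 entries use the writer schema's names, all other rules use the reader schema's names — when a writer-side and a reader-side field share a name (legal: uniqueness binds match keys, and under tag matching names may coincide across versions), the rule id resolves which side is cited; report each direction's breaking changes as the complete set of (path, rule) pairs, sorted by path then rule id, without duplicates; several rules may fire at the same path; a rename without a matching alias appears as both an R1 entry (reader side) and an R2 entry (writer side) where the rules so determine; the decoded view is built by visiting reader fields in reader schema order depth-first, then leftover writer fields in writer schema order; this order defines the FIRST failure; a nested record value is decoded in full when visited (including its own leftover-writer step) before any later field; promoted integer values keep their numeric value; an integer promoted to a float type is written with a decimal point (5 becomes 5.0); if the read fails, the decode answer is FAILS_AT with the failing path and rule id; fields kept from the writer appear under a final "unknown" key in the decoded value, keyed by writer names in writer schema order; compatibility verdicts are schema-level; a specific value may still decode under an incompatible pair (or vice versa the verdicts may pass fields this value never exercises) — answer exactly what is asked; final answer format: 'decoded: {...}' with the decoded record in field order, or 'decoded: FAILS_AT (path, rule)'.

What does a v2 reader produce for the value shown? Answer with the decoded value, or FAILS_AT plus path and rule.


decoded: {"severity": "BLUE", "tags": {}, "score": null, "archived": false, "active": true, "id": -7, "weight": 0.0}

arrows below run writer -> reader for Profile
migrating the Profile value to v2:
  severity := "BLUE"
  tags := {}
  score := null (absent, optional -> null)
  archived := false
  active := true
  id := -7
  weight := 0.0
  => decoded: {"severity": "BLUE", "tags": {}, "score": null, "archived": false, "active": true, "id": -7, "weight": 0.0}
the other Profile changes do not affect what is asked:
  field id in record Profile: required changed to optional -> inert under this dialect — no rule fires on Profile and the result does not move
  enum Kind (field severity in record Profile): symbol GUEST added -> matters for Profile compatibility verdicts, not for this value's decode


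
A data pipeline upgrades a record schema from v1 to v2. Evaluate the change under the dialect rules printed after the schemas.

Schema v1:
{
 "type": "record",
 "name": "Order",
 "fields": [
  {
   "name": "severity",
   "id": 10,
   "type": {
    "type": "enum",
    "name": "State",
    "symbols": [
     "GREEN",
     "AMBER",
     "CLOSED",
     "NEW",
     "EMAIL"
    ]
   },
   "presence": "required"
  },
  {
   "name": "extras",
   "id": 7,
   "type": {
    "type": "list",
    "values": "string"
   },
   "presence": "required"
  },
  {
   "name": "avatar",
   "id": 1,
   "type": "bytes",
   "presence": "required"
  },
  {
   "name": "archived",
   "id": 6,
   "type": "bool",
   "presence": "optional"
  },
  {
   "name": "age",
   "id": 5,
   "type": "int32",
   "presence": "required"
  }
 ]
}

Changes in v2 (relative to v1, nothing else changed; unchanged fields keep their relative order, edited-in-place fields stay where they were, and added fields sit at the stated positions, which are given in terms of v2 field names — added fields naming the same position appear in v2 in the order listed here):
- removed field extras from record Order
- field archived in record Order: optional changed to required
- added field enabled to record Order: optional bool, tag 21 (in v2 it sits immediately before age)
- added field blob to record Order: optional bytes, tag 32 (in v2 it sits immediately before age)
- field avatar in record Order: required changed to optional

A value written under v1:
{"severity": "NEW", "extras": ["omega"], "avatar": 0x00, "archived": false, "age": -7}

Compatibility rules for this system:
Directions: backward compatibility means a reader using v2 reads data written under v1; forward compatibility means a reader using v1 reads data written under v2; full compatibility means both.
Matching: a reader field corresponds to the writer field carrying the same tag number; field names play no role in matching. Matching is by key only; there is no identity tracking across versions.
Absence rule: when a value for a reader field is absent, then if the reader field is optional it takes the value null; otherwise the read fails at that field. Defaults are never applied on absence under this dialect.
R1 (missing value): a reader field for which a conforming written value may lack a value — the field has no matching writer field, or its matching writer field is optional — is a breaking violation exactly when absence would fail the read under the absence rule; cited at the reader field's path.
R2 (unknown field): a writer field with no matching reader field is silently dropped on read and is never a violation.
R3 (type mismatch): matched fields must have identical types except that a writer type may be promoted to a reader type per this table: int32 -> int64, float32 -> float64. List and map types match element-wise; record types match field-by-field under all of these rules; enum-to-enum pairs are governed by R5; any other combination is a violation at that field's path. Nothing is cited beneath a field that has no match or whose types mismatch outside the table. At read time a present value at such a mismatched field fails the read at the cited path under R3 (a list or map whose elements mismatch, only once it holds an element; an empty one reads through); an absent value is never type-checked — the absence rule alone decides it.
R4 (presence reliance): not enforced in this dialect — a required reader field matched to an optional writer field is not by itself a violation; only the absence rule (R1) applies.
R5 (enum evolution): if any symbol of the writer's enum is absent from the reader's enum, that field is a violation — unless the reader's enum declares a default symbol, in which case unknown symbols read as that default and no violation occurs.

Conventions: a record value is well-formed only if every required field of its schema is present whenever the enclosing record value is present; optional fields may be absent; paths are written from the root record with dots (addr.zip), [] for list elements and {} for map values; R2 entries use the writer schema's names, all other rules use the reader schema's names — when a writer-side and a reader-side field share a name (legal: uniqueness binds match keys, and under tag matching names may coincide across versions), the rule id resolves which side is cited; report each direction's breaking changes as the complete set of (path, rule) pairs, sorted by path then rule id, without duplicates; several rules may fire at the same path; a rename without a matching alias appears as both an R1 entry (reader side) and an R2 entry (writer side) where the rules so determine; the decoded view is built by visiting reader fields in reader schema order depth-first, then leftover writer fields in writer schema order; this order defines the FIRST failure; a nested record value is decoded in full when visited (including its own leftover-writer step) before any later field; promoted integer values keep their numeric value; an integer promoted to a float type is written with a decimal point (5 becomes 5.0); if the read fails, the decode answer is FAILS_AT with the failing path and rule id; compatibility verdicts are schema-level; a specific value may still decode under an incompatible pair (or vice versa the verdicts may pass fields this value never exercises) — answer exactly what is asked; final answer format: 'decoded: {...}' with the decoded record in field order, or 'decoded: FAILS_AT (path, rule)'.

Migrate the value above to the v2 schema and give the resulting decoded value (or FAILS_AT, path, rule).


each type pair in Order: writer, then reader
decode (reader v2):
  severity := "NEW"
  avatar := 0x00
  archived := false
  enabled := null (not supplied -> null)
  blob := null (not supplied -> null)
  age := -7
  writer extras: unmatched, discarded
  => decoded: {"severity": "NEW", "avatar": 0x00, "archived": false, "enabled": null, "blob": null, "age": -7}
diffs on Order not affecting the asked answer:
  field archived in record Order: optional changed to required -> affects the rule determinations only; this particular Order value decodes identically
  field avatar in record Order: required changed to optional -> affects the rule determinations only; this particular Order value decodes identically

decoded: {"severity": "NEW", "avatar": 0x00, "archived": false, "enabled": null, "blob": null, "age": -7}


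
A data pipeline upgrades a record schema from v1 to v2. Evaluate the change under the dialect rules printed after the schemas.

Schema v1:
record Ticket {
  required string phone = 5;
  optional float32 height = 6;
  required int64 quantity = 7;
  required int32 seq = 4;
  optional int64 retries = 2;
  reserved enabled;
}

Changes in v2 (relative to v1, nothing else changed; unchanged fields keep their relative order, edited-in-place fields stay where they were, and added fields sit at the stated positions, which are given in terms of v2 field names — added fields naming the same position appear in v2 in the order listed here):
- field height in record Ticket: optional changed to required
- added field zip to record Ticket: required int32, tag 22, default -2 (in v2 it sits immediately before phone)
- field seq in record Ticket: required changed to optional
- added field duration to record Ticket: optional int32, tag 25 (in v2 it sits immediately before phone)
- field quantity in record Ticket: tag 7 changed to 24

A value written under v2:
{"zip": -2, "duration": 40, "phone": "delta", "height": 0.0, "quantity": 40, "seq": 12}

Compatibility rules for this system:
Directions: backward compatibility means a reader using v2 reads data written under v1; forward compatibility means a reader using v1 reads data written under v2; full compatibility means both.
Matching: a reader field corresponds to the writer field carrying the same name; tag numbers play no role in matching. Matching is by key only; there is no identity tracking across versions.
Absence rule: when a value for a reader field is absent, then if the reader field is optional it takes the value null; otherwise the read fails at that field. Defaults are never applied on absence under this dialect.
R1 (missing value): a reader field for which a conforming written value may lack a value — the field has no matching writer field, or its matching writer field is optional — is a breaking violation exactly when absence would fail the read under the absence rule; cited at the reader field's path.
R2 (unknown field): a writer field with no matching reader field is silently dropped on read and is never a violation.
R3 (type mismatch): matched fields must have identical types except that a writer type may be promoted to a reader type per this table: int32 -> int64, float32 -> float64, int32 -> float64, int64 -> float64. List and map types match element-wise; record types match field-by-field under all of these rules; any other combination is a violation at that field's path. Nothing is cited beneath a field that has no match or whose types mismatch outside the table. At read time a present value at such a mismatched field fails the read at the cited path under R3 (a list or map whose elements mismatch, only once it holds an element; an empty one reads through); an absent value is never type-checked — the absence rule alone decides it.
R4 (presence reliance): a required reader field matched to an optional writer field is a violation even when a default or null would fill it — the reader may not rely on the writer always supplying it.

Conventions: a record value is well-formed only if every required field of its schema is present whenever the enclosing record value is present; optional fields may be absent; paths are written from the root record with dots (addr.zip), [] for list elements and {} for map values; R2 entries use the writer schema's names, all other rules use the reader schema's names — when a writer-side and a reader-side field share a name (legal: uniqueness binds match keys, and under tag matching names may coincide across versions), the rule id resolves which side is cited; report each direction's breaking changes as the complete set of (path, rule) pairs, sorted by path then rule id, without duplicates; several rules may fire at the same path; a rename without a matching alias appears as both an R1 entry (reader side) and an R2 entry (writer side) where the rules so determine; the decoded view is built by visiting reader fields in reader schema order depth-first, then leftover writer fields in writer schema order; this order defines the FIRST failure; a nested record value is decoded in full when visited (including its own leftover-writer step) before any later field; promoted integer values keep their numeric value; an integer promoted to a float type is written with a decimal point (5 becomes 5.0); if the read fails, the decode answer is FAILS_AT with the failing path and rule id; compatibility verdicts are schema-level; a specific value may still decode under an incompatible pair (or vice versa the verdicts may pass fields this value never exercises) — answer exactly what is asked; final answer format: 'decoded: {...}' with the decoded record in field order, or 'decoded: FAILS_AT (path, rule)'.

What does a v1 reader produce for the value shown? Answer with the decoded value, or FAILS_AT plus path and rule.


decoded: {"phone": "delta", "height": 0.0, "quantity": 40, "seq": 12, "retries": null}

in Ticket below, arrows point writer -> reader
migrating the Ticket value to v1:
  phone := "delta"
  height := 0.0
  quantity := 40
  seq := 12
  retries := null (not supplied -> null)
  writer zip: unmatched, discarded
  writer duration: unmatched, discarded
  => decoded: {"phone": "delta", "height": 0.0, "quantity": 40, "seq": 12, "retries": null}
checking off the Ticket differences that do not matter here:
  field height in record Ticket: optional changed to required -> changes Ticket's schema-level verdicts only — the decode of this value is the same
  added field zip to record Ticket: required int32, tag 22, default -2 (in v2 it sits immediately before phone) -> changes Ticket's schema-level verdicts only — the decode of this value is the same
  field seq in record Ticket: required changed to optional -> changes Ticket's schema-level verdicts only — the decode of this value is the same
  added field duration to record Ticket: optional int32, tag 25 (in v2 it sits immediately before phone) -> no rule fires on it and the decoded Ticket view is identical with or without it
  field quantity in record Ticket: tag 7 changed to 24 -> no rule fires on it and the decoded Ticket view is identical with or without it
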